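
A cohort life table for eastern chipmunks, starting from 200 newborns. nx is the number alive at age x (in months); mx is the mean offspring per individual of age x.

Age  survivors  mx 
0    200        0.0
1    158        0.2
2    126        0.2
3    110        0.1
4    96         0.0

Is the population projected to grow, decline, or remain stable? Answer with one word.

lx = nx/n0 = nx/200: 1, 0.79, 0.63, 0.55, 0.48
R0 = Σ lx·mx = 0 + 0.158 + 0.126 + 0.055 + 0 = 0.339
R0 < 1, so the population is declining.

declining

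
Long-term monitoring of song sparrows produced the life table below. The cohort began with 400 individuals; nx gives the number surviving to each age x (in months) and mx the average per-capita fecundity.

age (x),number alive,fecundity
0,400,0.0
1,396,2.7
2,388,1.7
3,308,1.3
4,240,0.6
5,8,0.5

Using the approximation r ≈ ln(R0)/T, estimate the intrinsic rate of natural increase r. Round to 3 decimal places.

0.946

lx = nx/n0 = nx/400: 1, 0.99, 0.97, 0.77, 0.6, 0.02
R0 = Σ lx·mx = 0 + 2.673 + 1.649 + 1.001 + 0.36 + 0.01 = 5.693
Σ x·lx·mx = 10.464; T = 10.464/5.693 = 1.83805…
r ≈ ln(R0)/T = ln(5.693)/1.83805… = 0.94624… → 0.946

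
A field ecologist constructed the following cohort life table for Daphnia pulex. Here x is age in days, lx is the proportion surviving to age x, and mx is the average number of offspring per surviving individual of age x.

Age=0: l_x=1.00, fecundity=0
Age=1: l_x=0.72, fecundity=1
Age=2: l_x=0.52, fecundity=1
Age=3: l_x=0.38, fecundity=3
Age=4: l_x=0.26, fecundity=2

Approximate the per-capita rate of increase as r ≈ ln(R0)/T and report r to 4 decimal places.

0.4253

R0 = Σ lx·mx = 0 + 0.72 + 0.52 + 1.14 + 0.52 = 2.9
Σ x·lx·mx = 7.26; T = 7.26/2.9 = 2.50345…
r ≈ ln(R0)/T = ln(2.9)/2.50345… = 0.425298… → 0.4253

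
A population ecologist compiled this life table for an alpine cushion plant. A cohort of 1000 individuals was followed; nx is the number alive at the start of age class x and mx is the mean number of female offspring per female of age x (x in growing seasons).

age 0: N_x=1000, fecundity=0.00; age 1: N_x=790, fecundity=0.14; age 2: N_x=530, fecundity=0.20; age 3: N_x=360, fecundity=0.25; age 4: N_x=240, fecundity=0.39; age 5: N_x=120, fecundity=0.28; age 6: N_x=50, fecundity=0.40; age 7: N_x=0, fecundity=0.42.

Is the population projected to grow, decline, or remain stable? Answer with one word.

lx = nx/n0 = nx/1000: 1, 0.79, 0.53, 0.36, 0.24, 0.12, 0.05, 0
R0 = Σ lx·mx = 0 + 0.1106 + 0.106 + 0.09 + 0.0936 + 0.0336 + 0.02 + 0 = 0.4538
R0 < 1, so the population is declining.

declining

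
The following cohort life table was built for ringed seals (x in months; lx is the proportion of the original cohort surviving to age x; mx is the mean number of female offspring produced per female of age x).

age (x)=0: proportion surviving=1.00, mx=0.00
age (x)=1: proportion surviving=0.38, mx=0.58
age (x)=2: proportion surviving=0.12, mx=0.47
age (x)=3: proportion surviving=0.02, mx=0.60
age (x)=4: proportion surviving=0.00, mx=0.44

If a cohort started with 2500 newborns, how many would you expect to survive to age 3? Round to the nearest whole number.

Expected survivors = N0 · l_3 = 2500 × 0.02 = 50 → 50

50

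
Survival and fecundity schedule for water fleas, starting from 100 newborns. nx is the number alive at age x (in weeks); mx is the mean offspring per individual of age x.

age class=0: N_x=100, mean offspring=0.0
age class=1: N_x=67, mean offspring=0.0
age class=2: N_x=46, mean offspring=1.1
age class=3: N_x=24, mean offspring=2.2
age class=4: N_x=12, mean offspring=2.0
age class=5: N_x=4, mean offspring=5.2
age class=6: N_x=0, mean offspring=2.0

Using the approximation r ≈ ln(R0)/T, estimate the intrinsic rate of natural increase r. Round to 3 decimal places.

lx = nx/n0 = nx/100: 1, 0.67, 0.46, 0.24, 0.12, 0.04, 0
R0 = Σ lx·mx = 0 + 0 + 0.506 + 0.528 + 0.24 + 0.208 + 0 = 1.482
Σ x·lx·mx = 4.596; T = 4.596/1.482 = 3.10121…
r ≈ ln(R0)/T = ln(1.482)/3.10121… = 0.12685… → 0.127

0.127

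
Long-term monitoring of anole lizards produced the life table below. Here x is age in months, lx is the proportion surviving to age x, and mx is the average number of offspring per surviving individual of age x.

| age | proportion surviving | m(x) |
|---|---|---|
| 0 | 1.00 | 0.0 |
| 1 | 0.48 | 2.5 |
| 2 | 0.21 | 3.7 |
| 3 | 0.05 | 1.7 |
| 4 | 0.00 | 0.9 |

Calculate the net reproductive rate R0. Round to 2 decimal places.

lx·mx by age: 0, 1.2, 0.777, 0.085, 0
R0 = Σ lx·mx = 2.062 → 2.06

2.06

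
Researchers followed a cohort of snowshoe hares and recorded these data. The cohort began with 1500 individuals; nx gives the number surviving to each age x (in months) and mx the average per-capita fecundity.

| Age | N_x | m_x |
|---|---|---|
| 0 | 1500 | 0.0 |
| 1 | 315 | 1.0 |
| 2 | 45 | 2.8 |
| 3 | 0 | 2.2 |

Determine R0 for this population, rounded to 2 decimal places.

0.29

lx = nx/n0 = nx/1500: 1, 0.21, 0.03, 0
lx·mx by age: 0, 0.21, 0.084, 0
R0 = Σ lx·mx = 0.294 → 0.29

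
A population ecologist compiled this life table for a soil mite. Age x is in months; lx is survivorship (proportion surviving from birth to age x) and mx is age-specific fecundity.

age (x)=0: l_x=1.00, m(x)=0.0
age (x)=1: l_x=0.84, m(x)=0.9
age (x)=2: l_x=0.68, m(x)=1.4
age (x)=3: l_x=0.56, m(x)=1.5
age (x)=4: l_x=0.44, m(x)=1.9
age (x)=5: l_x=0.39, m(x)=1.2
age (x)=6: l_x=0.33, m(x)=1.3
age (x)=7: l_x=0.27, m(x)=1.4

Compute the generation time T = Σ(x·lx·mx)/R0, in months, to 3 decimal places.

lx·mx: 0, 0.756, 0.952, 0.84, 0.836, 0.468, 0.429, 0.378 → R0 = 4.659
x·lx·mx: 0, 0.756, 1.904, 2.52, 3.344, 2.34, 2.574, 2.646 → Σ = 16.084
T = 16.084 / 4.659 = 3.452243… → 3.452

3.452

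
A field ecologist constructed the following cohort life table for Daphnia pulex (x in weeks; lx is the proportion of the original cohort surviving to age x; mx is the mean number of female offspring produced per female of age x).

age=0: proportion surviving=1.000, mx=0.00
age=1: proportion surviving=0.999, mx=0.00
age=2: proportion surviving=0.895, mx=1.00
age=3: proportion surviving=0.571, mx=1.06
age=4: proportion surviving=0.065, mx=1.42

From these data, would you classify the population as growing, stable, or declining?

growing

R0 = Σ lx·mx = 0 + 0 + 0.895 + 0.60526 + 0.0923 = 1.59256
R0 > 1, so the population is growing.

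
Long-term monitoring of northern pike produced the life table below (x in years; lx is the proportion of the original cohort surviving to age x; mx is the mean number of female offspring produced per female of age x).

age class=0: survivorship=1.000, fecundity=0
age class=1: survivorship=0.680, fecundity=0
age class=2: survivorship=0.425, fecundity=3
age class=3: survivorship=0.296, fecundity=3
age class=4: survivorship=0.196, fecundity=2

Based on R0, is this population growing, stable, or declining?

R0 = Σ lx·mx = 0 + 0 + 1.275 + 0.888 + 0.392 = 2.555
R0 > 1, so the population is growing.

growing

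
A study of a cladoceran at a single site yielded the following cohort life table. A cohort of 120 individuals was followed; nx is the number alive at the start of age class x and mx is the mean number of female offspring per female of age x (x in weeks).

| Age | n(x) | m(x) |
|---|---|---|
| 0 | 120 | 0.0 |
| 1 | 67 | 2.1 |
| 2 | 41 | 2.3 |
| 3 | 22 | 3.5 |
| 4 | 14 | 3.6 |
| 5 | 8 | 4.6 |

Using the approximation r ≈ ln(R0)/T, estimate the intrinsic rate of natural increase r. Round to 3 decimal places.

0.507

lx = nx/n0 = nx/120: 1, 0.55833…, 0.34167…, 0.18333…, 0.11667…, 0.06667…
R0 = Σ lx·mx = 0 + 1.1725… + 0.78583… + 0.64167… + 0.42… + 0.30667… = 3.326667…
Σ x·lx·mx = 7.8825…; T = 7.8825…/3.326667… = 2.36949…
r ≈ ln(R0)/T = ln(3.326667…)/2.36949… = 0.50727… → 0.507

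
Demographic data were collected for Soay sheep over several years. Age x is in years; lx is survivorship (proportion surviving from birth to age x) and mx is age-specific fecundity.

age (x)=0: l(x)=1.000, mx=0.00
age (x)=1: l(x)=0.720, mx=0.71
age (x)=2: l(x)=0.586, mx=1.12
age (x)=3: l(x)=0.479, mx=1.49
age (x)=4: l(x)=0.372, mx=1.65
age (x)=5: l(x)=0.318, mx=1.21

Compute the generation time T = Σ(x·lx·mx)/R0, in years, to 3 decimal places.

2.897

lx·mx: 0, 0.5112, 0.65632, 0.71371, 0.6138, 0.38478 → R0 = 2.87981
x·lx·mx: 0, 0.5112, 1.31264, 2.14113, 2.4552, 1.9239 → Σ = 8.34407
T = 8.34407 / 2.87981 = 2.897438… → 2.897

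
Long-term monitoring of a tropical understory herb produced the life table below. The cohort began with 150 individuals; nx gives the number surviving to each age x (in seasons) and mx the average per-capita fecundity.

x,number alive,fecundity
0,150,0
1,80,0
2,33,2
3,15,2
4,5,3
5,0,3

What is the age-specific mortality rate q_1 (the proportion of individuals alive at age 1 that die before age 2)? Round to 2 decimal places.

lx = nx/n0 = nx/150: 1, 0.53333…, 0.22, 0.1, 0.03333…, 0
q_1 = (l_1 − l_2) / l_1 = (0.533333… − 0.22) / 0.533333…
     = 0.313333… / 0.533333… = 0.5875… → 0.59

0.59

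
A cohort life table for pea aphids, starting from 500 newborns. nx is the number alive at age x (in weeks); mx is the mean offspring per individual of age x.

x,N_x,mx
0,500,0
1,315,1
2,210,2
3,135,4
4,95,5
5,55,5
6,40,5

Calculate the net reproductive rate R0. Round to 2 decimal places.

lx = nx/n0 = nx/500: 1, 0.63, 0.42, 0.27, 0.19, 0.11, 0.08
lx·mx by age: 0, 0.63, 0.84, 1.08, 0.95, 0.55, 0.4
R0 = Σ lx·mx = 4.45 → 4.45

4.45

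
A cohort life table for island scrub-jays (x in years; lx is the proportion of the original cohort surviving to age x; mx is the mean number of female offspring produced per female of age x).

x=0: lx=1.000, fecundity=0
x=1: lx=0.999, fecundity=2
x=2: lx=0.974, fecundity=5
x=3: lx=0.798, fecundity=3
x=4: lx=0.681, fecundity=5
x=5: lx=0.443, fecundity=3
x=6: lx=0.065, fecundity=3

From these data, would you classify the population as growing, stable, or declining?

growing

R0 = Σ lx·mx = 0 + 1.998 + 4.87 + 2.394 + 3.405 + 1.329 + 0.195 = 14.191
R0 > 1, so the population is growing.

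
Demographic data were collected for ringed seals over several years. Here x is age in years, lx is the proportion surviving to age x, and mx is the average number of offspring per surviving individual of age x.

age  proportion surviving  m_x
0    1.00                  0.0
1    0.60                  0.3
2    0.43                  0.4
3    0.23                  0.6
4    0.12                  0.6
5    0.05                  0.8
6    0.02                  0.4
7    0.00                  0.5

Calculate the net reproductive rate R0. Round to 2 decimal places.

0.61

lx·mx by age: 0, 0.18, 0.172, 0.138, 0.072, 0.04, 0.008, 0
R0 = Σ lx·mx = 0.61 → 0.61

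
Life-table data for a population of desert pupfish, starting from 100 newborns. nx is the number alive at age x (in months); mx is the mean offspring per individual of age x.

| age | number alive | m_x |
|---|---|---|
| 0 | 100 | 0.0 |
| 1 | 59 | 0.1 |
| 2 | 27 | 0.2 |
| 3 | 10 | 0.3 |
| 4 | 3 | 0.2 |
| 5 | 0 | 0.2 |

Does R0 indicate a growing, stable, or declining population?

lx = nx/n0 = nx/100: 1, 0.59, 0.27, 0.1, 0.03, 0
R0 = Σ lx·mx = 0 + 0.059 + 0.054 + 0.03 + 0.006 + 0 = 0.149
R0 < 1, so the population is declining.

declining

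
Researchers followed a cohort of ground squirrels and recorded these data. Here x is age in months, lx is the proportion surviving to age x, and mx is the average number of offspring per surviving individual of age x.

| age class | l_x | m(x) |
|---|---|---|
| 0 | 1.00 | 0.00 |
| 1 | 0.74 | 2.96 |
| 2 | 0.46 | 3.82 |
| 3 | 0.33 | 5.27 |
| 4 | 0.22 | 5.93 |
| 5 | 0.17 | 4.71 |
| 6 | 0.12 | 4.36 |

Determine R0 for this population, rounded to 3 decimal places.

8.315

lx·mx by age: 0, 2.1904, 1.7572, 1.7391, 1.3046, 0.8007, 0.5232
R0 = Σ lx·mx = 8.3152 → 8.315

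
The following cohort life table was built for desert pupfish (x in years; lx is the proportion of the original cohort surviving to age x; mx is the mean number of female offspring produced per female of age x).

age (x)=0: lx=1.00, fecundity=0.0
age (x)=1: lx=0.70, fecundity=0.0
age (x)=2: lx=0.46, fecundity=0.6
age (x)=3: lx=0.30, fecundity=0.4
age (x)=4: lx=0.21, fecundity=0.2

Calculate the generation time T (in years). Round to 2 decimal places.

2.47

lx·mx: 0, 0, 0.276, 0.12, 0.042 → R0 = 0.438
x·lx·mx: 0, 0, 0.552, 0.36, 0.168 → Σ = 1.08
T = 1.08 / 0.438 = 2.465753… → 2.47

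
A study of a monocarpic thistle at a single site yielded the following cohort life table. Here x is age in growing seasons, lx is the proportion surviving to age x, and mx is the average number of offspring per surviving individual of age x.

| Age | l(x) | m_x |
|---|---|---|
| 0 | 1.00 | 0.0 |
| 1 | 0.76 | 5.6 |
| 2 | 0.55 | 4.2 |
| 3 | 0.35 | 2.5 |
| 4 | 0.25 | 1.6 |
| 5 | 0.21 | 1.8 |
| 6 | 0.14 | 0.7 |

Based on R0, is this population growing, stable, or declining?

growing

R0 = Σ lx·mx = 0 + 4.256 + 2.31 + 0.875 + 0.4 + 0.378 + 0.098 = 8.317
R0 > 1, so the population is growing.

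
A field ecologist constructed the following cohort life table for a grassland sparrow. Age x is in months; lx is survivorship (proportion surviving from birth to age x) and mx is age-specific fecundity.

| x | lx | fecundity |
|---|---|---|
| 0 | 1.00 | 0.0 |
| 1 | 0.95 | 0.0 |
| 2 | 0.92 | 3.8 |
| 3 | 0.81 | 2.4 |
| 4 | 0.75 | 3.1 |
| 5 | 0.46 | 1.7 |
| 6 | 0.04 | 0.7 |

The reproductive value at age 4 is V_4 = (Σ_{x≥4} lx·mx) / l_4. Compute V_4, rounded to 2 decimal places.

4.18

lx·mx for x ≥ 4: 2.325, 0.782, 0.028 → sum = 3.135
V_4 = 3.135 / l_4 = 3.135 / 0.75 = 4.18 → 4.18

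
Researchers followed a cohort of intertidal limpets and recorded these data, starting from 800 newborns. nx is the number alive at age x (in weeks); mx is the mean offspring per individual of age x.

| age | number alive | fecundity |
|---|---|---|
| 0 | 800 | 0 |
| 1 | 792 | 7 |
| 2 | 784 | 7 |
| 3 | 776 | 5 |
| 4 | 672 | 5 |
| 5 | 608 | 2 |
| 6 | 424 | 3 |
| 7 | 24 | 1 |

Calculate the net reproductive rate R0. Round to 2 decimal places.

lx = nx/n0 = nx/800: 1, 0.99, 0.98, 0.97, 0.84, 0.76, 0.53, 0.03
lx·mx by age: 0, 6.93, 6.86, 4.85, 4.2, 1.52, 1.59, 0.03
R0 = Σ lx·mx = 25.98 → 25.98

25.98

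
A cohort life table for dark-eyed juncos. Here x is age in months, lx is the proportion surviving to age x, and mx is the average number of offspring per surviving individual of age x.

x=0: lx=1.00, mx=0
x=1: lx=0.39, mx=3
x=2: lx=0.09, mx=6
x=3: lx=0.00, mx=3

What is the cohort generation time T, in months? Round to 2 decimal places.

1.32

lx·mx: 0, 1.17, 0.54, 0 → R0 = 1.71
x·lx·mx: 0, 1.17, 1.08, 0 → Σ = 2.25
T = 2.25 / 1.71 = 1.315789… → 1.32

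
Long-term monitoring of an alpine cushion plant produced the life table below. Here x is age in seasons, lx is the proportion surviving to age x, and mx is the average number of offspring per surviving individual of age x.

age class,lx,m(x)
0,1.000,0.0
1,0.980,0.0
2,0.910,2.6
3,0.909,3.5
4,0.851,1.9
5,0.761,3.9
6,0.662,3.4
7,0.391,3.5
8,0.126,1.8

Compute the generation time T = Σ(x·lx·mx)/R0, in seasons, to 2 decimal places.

lx·mx: 0, 0, 2.366, 3.1815, 1.6169, 2.9679, 2.2508, 1.3685, 0.2268 → R0 = 13.9784
x·lx·mx: 0, 0, 4.732, 9.5445, 6.4676, 14.8395, 13.5048, 9.5795, 1.8144 → Σ = 60.4823
T = 60.4823 / 13.9784 = 4.32684… → 4.33

4.33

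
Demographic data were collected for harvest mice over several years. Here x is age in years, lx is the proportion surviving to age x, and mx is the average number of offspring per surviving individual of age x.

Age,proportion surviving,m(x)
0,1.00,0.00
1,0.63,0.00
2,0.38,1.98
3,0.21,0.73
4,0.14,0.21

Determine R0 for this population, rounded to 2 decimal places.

lx·mx by age: 0, 0, 0.7524, 0.1533, 0.0294
R0 = Σ lx·mx = 0.9351 → 0.94

0.94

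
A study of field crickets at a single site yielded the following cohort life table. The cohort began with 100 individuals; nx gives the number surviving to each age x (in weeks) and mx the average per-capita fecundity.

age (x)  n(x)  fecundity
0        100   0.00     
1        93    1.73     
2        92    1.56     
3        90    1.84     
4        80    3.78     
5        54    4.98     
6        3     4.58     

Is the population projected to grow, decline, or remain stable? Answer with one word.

lx = nx/n0 = nx/100: 1, 0.93, 0.92, 0.9, 0.8, 0.54, 0.03
R0 = Σ lx·mx = 0 + 1.6089 + 1.4352 + 1.656 + 3.024 + 2.6892 + 0.1374 = 10.5507
R0 > 1, so the population is growing.

growing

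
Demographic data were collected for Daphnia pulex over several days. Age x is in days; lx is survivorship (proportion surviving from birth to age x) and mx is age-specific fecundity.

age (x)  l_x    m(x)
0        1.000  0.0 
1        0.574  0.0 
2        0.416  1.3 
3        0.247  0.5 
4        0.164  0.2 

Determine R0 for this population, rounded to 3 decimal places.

0.697

lx·mx by age: 0, 0, 0.5408, 0.1235, 0.0328
R0 = Σ lx·mx = 0.6971 → 0.697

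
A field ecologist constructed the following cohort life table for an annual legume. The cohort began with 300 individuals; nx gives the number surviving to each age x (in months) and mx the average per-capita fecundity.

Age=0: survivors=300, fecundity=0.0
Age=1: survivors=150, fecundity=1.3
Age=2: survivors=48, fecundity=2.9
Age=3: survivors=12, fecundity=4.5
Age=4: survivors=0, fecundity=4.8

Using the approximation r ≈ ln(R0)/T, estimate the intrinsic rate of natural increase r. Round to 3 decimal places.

lx = nx/n0 = nx/300: 1, 0.5, 0.16, 0.04, 0
R0 = Σ lx·mx = 0 + 0.65 + 0.464 + 0.18 + 0 = 1.294
Σ x·lx·mx = 2.118; T = 2.118/1.294 = 1.63679…
r ≈ ln(R0)/T = ln(1.294)/1.63679… = 0.15747… → 0.157

0.157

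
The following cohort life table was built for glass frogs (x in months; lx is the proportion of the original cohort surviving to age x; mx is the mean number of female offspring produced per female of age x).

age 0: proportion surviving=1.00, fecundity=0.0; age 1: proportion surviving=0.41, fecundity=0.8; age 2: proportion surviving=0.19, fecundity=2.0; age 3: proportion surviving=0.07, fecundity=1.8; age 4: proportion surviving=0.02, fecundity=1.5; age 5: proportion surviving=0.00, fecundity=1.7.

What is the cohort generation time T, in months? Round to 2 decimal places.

lx·mx: 0, 0.328, 0.38, 0.126, 0.03, 0 → R0 = 0.864
x·lx·mx: 0, 0.328, 0.76, 0.378, 0.12, 0 → Σ = 1.586
T = 1.586 / 0.864 = 1.835648… → 1.84

1.84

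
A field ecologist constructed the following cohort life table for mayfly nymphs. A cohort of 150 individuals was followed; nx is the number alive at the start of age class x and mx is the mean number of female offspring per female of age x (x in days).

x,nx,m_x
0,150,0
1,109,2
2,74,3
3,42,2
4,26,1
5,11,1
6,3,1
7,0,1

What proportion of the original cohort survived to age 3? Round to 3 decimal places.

l_3 = n_3/n_0 = 42/150 = 0.28 → 0.280

0.280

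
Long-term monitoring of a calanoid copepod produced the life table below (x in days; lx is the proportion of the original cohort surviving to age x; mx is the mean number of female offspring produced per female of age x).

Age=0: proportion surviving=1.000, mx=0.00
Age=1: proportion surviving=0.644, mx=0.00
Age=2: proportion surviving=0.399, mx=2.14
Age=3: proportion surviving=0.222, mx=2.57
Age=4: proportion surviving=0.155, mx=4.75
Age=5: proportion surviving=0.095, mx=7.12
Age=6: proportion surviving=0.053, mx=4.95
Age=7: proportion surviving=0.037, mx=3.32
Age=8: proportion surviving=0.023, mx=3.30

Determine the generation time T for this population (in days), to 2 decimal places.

lx·mx: 0, 0, 0.85386, 0.57054, 0.73625, 0.6764, 0.26235, 0.12284, 0.0759 → R0 = 3.29814
x·lx·mx: 0, 0, 1.70772, 1.71162, 2.945, 3.382, 1.5741, 0.85988, 0.6072 → Σ = 12.78752
T = 12.78752 / 3.29814 = 3.877191… → 3.88

3.88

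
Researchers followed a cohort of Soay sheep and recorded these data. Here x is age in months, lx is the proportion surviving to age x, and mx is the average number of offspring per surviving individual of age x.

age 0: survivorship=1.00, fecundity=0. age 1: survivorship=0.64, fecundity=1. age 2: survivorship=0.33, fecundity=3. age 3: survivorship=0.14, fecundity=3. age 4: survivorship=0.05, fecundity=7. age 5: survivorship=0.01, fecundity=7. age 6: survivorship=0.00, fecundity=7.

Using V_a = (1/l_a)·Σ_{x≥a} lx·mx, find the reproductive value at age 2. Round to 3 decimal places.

lx·mx for x ≥ 2: 0.99, 0.42, 0.35, 0.07, 0 → sum = 1.83
V_2 = 1.83 / l_2 = 1.83 / 0.33 = 5.545455… → 5.545

5.545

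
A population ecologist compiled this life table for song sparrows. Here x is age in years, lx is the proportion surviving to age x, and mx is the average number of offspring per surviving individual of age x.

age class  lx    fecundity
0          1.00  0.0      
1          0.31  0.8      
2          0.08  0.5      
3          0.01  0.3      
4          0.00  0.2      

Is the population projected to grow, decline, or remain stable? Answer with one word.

R0 = Σ lx·mx = 0 + 0.248 + 0.04 + 0.003 + 0 = 0.291
R0 < 1, so the population is declining.

declining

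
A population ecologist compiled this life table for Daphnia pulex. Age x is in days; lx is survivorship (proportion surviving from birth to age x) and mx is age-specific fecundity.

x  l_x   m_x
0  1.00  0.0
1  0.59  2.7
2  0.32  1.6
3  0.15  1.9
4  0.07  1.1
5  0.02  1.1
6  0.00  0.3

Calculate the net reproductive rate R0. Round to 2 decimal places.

2.49

lx·mx by age: 0, 1.593, 0.512, 0.285, 0.077, 0.022, 0
R0 = Σ lx·mx = 2.489 → 2.49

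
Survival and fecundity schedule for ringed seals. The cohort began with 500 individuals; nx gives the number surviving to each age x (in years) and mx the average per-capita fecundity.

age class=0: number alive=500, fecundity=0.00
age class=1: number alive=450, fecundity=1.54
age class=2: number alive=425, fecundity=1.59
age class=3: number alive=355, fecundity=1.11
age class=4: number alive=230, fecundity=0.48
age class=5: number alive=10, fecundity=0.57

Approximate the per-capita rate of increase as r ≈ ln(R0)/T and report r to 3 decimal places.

lx = nx/n0 = nx/500: 1, 0.9, 0.85, 0.71, 0.46, 0.02
R0 = Σ lx·mx = 0 + 1.386 + 1.3515 + 0.7881 + 0.2208 + 0.0114 = 3.7578
Σ x·lx·mx = 7.3935; T = 7.3935/3.7578 = 1.96751…
r ≈ ln(R0)/T = ln(3.7578)/1.96751… = 0.67285… → 0.673

0.673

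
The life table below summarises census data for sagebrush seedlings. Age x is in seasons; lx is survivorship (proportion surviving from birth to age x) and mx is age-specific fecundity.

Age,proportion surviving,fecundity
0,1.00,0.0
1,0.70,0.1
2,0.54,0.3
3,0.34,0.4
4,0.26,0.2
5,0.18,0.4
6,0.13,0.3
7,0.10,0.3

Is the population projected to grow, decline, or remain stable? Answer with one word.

declining

R0 = Σ lx·mx = 0 + 0.07 + 0.162 + 0.136 + 0.052 + 0.072 + 0.039 + 0.03 = 0.561
R0 < 1, so the population is declining.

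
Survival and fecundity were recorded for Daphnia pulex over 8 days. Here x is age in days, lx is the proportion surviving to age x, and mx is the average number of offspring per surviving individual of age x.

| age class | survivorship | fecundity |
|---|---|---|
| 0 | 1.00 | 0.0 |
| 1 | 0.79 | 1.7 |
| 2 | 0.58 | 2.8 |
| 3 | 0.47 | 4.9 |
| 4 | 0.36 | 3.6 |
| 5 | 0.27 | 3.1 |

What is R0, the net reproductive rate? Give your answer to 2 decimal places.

lx·mx by age: 0, 1.343, 1.624, 2.303, 1.296, 0.837
R0 = Σ lx·mx = 7.403 → 7.40

7.40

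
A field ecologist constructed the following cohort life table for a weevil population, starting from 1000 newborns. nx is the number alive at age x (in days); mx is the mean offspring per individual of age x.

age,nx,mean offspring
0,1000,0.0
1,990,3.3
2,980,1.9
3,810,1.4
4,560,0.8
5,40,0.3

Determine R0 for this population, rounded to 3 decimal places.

lx = nx/n0 = nx/1000: 1, 0.99, 0.98, 0.81, 0.56, 0.04
lx·mx by age: 0, 3.267, 1.862, 1.134, 0.448, 0.012
R0 = Σ lx·mx = 6.723 → 6.723

6.723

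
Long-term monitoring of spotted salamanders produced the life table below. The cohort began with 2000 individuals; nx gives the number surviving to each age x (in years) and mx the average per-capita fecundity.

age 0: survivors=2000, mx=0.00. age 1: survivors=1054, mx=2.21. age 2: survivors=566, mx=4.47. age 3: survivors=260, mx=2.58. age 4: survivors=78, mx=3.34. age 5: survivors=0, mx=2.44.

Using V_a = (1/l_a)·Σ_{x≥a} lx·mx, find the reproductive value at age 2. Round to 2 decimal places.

6.12

lx = nx/n0 = nx/2000: 1, 0.527, 0.283, 0.13, 0.039, 0
lx·mx for x ≥ 2: 1.26501, 0.3354, 0.13026, 0 → sum = 1.73067
V_2 = 1.73067 / l_2 = 1.73067 / 0.283 = 6.115442… → 6.12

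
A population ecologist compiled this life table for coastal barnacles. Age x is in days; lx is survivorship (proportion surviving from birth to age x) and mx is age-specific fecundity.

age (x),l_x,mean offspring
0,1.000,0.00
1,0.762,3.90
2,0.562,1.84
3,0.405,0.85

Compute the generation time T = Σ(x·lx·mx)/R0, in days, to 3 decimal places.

lx·mx: 0, 2.9718, 1.03408, 0.34425 → R0 = 4.35013
x·lx·mx: 0, 2.9718, 2.06816, 1.03275 → Σ = 6.07271
T = 6.07271 / 4.35013 = 1.395984… → 1.396

1.396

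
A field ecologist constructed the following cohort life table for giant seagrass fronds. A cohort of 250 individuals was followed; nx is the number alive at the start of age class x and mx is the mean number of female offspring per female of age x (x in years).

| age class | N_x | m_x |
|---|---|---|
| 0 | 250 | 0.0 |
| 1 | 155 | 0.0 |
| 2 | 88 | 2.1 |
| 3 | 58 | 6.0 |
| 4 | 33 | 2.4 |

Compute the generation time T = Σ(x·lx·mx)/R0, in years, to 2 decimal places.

2.83

lx = nx/n0 = nx/250: 1, 0.62, 0.352, 0.232, 0.132
lx·mx: 0, 0, 0.7392, 1.392, 0.3168 → R0 = 2.448
x·lx·mx: 0, 0, 1.4784, 4.176, 1.2672 → Σ = 6.9216
T = 6.9216 / 2.448 = 2.827451… → 2.83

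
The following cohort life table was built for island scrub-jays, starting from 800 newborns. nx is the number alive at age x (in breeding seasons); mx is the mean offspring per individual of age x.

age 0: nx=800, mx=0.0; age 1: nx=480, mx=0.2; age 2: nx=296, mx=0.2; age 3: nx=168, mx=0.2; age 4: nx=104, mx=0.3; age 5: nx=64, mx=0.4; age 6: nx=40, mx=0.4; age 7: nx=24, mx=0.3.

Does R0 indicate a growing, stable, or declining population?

lx = nx/n0 = nx/800: 1, 0.6, 0.37, 0.21, 0.13, 0.08, 0.05, 0.03
R0 = Σ lx·mx = 0 + 0.12 + 0.074 + 0.042 + 0.039 + 0.032 + 0.02 + 0.009 = 0.336
R0 < 1, so the population is declining.

declining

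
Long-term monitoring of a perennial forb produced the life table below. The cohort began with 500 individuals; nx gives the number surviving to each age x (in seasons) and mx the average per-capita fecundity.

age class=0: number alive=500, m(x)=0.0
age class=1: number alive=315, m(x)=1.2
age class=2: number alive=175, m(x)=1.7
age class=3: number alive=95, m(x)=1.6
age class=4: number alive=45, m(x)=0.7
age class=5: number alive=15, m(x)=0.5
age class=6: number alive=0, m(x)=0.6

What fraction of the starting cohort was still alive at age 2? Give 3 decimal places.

l_2 = n_2/n_0 = 175/500 = 0.35 → 0.350

0.350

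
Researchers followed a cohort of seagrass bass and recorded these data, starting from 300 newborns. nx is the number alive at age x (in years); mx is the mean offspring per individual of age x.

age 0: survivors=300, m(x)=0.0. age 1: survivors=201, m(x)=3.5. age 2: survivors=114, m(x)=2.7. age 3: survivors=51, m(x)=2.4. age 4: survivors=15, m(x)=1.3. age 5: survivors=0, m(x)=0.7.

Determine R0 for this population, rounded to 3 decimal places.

lx = nx/n0 = nx/300: 1, 0.67, 0.38, 0.17, 0.05, 0
lx·mx by age: 0, 2.345, 1.026, 0.408, 0.065, 0
R0 = Σ lx·mx = 3.844 → 3.844

3.844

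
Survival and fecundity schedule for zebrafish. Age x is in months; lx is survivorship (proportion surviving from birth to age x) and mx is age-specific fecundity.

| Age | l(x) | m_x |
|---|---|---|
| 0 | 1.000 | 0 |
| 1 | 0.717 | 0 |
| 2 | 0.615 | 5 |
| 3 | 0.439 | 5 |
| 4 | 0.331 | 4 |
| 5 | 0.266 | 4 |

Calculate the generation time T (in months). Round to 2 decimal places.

3.05

lx·mx: 0, 0, 3.075, 2.195, 1.324, 1.064 → R0 = 7.658
x·lx·mx: 0, 0, 6.15, 6.585, 5.296, 5.32 → Σ = 23.351
T = 23.351 / 7.658 = 3.04923… → 3.05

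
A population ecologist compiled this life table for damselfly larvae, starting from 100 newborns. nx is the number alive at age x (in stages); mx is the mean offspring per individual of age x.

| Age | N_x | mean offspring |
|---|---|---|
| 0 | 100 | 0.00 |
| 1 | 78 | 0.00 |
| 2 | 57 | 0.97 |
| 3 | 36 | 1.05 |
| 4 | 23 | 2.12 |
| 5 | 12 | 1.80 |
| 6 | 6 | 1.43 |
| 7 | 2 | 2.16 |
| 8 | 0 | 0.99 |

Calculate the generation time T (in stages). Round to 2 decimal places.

3.45

lx = nx/n0 = nx/100: 1, 0.78, 0.57, 0.36, 0.23, 0.12, 0.06, 0.02, 0
lx·mx: 0, 0, 0.5529, 0.378, 0.4876, 0.216, 0.0858, 0.0432, 0 → R0 = 1.7635
x·lx·mx: 0, 0, 1.1058, 1.134, 1.9504, 1.08, 0.5148, 0.3024, 0 → Σ = 6.0874
T = 6.0874 / 1.7635 = 3.451885… → 3.45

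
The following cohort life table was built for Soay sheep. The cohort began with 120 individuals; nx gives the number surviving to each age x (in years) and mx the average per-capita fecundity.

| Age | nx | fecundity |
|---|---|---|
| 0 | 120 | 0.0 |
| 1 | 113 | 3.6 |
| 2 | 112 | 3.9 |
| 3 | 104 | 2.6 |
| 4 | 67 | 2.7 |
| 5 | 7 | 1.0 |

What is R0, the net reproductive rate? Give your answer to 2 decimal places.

10.85

lx = nx/n0 = nx/120: 1, 0.94167…, 0.93333…, 0.86667…, 0.55833…, 0.05833…
lx·mx by age: 0, 3.39…, 3.64…, 2.253333…, 1.5075…, 0.058333…
R0 = Σ lx·mx = 10.849167… → 10.85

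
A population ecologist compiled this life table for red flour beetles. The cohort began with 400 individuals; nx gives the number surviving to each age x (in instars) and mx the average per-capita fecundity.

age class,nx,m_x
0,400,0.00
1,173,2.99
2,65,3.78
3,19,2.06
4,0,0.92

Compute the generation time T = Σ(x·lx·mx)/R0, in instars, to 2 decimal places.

lx = nx/n0 = nx/400: 1, 0.4325, 0.1625, 0.0475, 0
lx·mx: 0, 1.293175, 0.61425, 0.09785, 0 → R0 = 2.005275
x·lx·mx: 0, 1.293175, 1.2285, 0.29355, 0 → Σ = 2.815225
T = 2.815225 / 2.005275 = 1.40391… → 1.40

1.40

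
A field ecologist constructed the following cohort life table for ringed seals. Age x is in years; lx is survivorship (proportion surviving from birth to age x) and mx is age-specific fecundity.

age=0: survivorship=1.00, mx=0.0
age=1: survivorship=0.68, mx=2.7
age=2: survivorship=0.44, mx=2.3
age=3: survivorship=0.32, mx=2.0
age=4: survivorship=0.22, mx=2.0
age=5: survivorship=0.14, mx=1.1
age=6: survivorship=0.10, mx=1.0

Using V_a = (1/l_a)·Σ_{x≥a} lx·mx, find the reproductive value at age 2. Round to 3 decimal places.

lx·mx for x ≥ 2: 1.012, 0.64, 0.44, 0.154, 0.1 → sum = 2.346
V_2 = 2.346 / l_2 = 2.346 / 0.44 = 5.331818… → 5.332

5.332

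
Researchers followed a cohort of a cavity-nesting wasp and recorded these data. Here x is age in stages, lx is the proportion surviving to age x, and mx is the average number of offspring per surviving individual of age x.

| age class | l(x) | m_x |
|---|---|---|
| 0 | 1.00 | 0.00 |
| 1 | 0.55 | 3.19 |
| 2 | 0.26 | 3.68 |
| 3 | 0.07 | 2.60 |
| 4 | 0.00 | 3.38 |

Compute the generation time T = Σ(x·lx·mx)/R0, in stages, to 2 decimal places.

lx·mx: 0, 1.7545, 0.9568, 0.182, 0 → R0 = 2.8933
x·lx·mx: 0, 1.7545, 1.9136, 0.546, 0 → Σ = 4.2141
T = 4.2141 / 2.8933 = 1.456503… → 1.46

1.46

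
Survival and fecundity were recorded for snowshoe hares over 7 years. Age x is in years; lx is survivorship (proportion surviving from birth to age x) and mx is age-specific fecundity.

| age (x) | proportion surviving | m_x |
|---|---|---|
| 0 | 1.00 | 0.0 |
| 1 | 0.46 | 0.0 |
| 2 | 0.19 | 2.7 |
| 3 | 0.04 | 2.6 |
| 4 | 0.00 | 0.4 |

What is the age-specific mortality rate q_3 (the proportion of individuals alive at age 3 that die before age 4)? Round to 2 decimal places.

1.00

q_3 = (l_3 − l_4) / l_3 = (0.04 − 0) / 0.04
     = 0.04 / 0.04 = 1 → 1.00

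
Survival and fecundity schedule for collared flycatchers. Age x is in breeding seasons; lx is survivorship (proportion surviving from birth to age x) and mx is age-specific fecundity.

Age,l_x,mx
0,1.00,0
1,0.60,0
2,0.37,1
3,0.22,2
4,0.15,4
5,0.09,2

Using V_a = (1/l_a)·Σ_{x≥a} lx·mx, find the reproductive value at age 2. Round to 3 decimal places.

lx·mx for x ≥ 2: 0.37, 0.44, 0.6, 0.18 → sum = 1.59
V_2 = 1.59 / l_2 = 1.59 / 0.37 = 4.297297… → 4.297

4.297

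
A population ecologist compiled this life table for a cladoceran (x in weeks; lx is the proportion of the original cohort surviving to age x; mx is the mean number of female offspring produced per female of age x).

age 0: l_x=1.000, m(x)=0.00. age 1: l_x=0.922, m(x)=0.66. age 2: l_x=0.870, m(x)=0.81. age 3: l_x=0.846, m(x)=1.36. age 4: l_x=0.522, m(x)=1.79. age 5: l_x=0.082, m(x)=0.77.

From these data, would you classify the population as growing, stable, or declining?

growing

R0 = Σ lx·mx = 0 + 0.60852 + 0.7047 + 1.15056 + 0.93438 + 0.06314 = 3.4613
R0 > 1, so the population is growing.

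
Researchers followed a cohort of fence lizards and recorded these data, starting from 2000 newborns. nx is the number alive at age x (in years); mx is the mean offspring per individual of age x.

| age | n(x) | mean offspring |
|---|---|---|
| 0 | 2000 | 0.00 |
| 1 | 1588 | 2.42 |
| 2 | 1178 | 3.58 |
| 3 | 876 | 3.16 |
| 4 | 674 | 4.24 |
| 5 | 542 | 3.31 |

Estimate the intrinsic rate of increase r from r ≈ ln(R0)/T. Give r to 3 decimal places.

lx = nx/n0 = nx/2000: 1, 0.794, 0.589, 0.438, 0.337, 0.271
R0 = Σ lx·mx = 0 + 1.92148 + 2.10862 + 1.38408 + 1.42888 + 0.89701 = 7.74007
Σ x·lx·mx = 20.49153; T = 20.49153/7.74007 = 2.64746…
r ≈ ln(R0)/T = ln(7.74007)/2.64746… = 0.77297… → 0.773

0.773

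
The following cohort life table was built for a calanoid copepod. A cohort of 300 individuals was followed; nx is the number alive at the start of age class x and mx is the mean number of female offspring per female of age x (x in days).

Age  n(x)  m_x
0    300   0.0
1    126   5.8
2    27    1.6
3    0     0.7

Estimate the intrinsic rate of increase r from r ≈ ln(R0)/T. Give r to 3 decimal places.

0.898

lx = nx/n0 = nx/300: 1, 0.42, 0.09, 0
R0 = Σ lx·mx = 0 + 2.436 + 0.144 + 0 = 2.58
Σ x·lx·mx = 2.724; T = 2.724/2.58 = 1.05581…
r ≈ ln(R0)/T = ln(2.58)/1.05581… = 0.89769… → 0.898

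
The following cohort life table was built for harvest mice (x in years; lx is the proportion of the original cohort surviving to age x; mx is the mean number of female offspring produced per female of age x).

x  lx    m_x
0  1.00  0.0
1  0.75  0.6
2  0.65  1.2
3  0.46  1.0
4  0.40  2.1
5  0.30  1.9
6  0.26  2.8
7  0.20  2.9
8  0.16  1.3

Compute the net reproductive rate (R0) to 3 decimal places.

4.616

lx·mx by age: 0, 0.45, 0.78, 0.46, 0.84, 0.57, 0.728, 0.58, 0.208
R0 = Σ lx·mx = 4.616 → 4.616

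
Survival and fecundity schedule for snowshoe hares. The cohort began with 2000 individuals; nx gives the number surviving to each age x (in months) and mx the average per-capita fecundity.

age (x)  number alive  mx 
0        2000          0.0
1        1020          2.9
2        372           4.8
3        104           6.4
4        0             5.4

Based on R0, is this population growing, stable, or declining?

growing

lx = nx/n0 = nx/2000: 1, 0.51, 0.186, 0.052, 0
R0 = Σ lx·mx = 0 + 1.479 + 0.8928 + 0.3328 + 0 = 2.7046
R0 > 1, so the population is growing.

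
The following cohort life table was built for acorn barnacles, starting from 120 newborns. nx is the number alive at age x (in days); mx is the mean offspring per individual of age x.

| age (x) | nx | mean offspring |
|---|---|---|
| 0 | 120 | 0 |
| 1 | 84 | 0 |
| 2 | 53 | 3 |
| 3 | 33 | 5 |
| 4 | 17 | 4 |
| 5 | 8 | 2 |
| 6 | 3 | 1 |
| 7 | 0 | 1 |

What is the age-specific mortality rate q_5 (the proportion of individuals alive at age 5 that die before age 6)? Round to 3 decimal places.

0.625

lx = nx/n0 = nx/120: 1, 0.7, 0.44167…, 0.275, 0.14167…, 0.06667…, 0.025, 0
q_5 = (l_5 − l_6) / l_5 = (0.066667… − 0.025) / 0.066667…
     = 0.041667… / 0.066667… = 0.625… → 0.625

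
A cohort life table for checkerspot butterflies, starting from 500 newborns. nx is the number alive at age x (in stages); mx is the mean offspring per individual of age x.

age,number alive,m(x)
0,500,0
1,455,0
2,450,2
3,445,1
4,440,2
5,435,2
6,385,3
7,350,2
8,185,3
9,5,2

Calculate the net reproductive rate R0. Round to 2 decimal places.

lx = nx/n0 = nx/500: 1, 0.91, 0.9, 0.89, 0.88, 0.87, 0.77, 0.7, 0.37, 0.01
lx·mx by age: 0, 0, 1.8, 0.89, 1.76, 1.74, 2.31, 1.4, 1.11, 0.02
R0 = Σ lx·mx = 11.03 → 11.03

11.03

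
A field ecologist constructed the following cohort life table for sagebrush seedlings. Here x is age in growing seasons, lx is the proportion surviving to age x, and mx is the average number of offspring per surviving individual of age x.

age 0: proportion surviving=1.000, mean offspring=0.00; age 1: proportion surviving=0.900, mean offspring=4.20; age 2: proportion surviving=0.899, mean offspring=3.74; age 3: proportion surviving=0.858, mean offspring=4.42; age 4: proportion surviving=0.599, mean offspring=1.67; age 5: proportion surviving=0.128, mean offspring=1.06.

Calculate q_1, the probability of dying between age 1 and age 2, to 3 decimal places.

q_1 = (l_1 − l_2) / l_1 = (0.9 − 0.899) / 0.9
     = 0.001 / 0.9 = 0.001111… → 0.001

0.001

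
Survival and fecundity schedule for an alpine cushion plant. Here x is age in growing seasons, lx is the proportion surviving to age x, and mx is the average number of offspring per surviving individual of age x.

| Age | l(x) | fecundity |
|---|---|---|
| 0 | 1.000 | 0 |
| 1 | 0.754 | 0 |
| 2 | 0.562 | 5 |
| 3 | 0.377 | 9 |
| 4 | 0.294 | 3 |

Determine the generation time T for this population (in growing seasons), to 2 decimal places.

2.73

lx·mx: 0, 0, 2.81, 3.393, 0.882 → R0 = 7.085
x·lx·mx: 0, 0, 5.62, 10.179, 3.528 → Σ = 19.327
T = 19.327 / 7.085 = 2.727876… → 2.73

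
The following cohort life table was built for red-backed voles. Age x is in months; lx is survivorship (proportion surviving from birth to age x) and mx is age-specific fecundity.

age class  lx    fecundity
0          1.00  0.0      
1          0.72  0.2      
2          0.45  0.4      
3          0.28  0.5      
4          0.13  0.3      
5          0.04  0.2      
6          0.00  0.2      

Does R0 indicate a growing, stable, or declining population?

declining

R0 = Σ lx·mx = 0 + 0.144 + 0.18 + 0.14 + 0.039 + 0.008 + 0 = 0.511
R0 < 1, so the population is declining.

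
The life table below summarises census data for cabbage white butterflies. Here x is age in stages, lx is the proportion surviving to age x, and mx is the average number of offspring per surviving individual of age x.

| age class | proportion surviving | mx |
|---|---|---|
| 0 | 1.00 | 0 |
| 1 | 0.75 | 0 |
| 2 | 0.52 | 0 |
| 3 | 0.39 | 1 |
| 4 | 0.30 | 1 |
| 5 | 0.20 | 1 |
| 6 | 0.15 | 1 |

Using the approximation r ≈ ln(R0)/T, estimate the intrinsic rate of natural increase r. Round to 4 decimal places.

R0 = Σ lx·mx = 0 + 0 + 0 + 0.39 + 0.3 + 0.2 + 0.15 = 1.04
Σ x·lx·mx = 4.27; T = 4.27/1.04 = 4.10577…
r ≈ ln(R0)/T = ln(1.04)/4.10577… = 0.009553… → 0.0096

0.0096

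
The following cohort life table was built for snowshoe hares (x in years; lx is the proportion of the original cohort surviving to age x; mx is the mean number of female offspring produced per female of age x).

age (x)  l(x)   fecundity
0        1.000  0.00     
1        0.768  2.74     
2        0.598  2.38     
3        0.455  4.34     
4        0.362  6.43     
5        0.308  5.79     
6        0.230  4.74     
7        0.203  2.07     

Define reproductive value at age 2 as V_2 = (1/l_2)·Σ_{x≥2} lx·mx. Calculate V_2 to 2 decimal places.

lx·mx for x ≥ 2: 1.42324, 1.9747, 2.32766, 1.78332, 1.0902, 0.42021 → sum = 9.01933
V_2 = 9.01933 / l_2 = 9.01933 / 0.598 = 15.082492… → 15.08

15.08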